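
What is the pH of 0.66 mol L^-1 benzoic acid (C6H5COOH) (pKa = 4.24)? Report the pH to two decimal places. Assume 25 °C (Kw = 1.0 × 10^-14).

C6H5COOH ⇌ C6H5COO- + H+
Ka = 10^(−4.24) = 5.75 × 10^-5
Let x = [H+] at equilibrium. Ka = x²/(0.66 − x).
Since Ka ≪ C₀, x ≈ √(Ka·C₀) = 6.16 × 10^-3 M.
(x/C₀ = 0.93% < 5%, so the approximation holds.)
pH = −log[H+] = −log(6.16 × 10^-3) = 2.21

pH = 2.21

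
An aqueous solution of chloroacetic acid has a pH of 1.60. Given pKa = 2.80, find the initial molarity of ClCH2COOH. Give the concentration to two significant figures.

[H+] = 10^(-1.60) = 2.51 × 10^-2 M = x
Ka = 10^(−2.80) = 1.58 × 10^-3
Ka = x²/(C₀ − x) ⇒ C₀ = x + x²/Ka
C₀ = 2.51 × 10^-2 + (2.51 × 10^-2)²/(1.58 × 10^-3) = 4.24 × 10^-1 M

C₀ = 4.2 × 10^-1 M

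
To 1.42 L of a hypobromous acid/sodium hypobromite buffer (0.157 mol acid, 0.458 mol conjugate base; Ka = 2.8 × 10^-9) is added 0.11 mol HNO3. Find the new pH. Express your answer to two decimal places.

After neutralization: n(HOBr) = 0.267 mol, n(OBr-) = 0.348 mol.
pKa = −log(2.8 × 10^-9) = 8.553
pH = pKa + log(n_OBr-/n_HOBr) = 8.553 + log(0.348/0.267) = 8.553 + (+0.115)

pH = 8.67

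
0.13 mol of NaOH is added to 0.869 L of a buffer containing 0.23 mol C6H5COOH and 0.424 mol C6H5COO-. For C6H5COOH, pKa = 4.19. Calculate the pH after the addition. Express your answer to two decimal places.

pH = 4.93

OH- converts C6H5COOH to C6H5COO-: C6H5COOH → 0.1 mol, C6H5COO- → 0.554 mol.
pH = pKa + log(n_C6H5COO-/n_C6H5COOH) = 4.19 + log(0.554/0.1) = 4.19 + (+0.744)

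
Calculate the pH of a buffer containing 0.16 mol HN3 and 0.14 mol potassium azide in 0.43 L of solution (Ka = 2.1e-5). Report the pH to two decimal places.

pKa = −log(2.1 × 10^-5) = 4.678
pH = pKa + log([A⁻]/[HA]) = 4.678 + log(0.14/0.16)
pH = 4.678 + (-0.058) = 4.62

pH = 4.62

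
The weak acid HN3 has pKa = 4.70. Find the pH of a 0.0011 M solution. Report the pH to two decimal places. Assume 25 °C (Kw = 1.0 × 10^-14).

pH = 3.86

HN3 ⇌ N3- + H+
Ka = 10^(−4.70) = 2.00 × 10^-5
From the ICE table, Ka = x²/(0.0011 − x) = 2.00 × 10^-5.
Here C₀/Ka ≈ 55, so the small-x approximation fails. Use the quadratic:
x = [−2e-05 + √(2e-05² + 8.8e-08)]/2 = 1.39 × 10^-4 M
pH = −log[H+] = −log(1.39 × 10^-4) = 3.86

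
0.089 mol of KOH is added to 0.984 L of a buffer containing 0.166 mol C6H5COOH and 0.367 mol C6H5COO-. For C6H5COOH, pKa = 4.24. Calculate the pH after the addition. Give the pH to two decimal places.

OH- converts C6H5COOH to C6H5COO-: C6H5COOH → 0.077 mol, C6H5COO- → 0.456 mol.
Henderson–Hasselbalch with mole ratio 0.456/0.077: pH = 4.24 + (+0.772)

pH = 5.01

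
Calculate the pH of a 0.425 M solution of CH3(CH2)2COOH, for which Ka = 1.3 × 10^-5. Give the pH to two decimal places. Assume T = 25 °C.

CH3(CH2)2COOH ⇌ CH3(CH2)2COO- + H+
From the ICE table, Ka = [H+]²/(0.425 − [H+]) = 1.3 × 10^-5.
Assume [H+] ≪ 0.425: [H+] ≈ √(1.3 × 10^-5 × 0.425) = 2.35 × 10^-3 M
Check: 0.55% ionized — well under 5%, approximation valid.
pH = −log[H+] = −log(2.35 × 10^-3) = 2.63

pH = 2.63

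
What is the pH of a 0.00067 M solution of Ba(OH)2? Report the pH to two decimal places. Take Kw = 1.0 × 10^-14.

pH = 11.13

Ba(OH)2 is a strong base (each formula unit releases 2 OH-); [OH-] = 0.00134 M.
pOH = -log(0.00134) = 2.87
pH = 14.00 - 2.87 = 11.13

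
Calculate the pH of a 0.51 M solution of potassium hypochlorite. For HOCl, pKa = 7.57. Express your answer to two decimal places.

pH = 10.64

OCl- is the conjugate base of the weak acid HOCl.
Ka = 10^(−7.57) = 2.69 × 10^-8
Kb = Kw/Ka = 1.0×10^-14 / 2.69 × 10^-8 = 3.72 × 10^-7
From the ICE table, Kb = x²/(0.51 − x) = 3.72 × 10^-7.
Assume x ≪ 0.51: x ≈ √(3.72 × 10^-7 × 0.51) = 4.36 × 10^-4 M
Check: 0.085% ionized — well under 5%, approximation valid.
pOH = 3.36, so pH = 14.00 − pOH = 10.64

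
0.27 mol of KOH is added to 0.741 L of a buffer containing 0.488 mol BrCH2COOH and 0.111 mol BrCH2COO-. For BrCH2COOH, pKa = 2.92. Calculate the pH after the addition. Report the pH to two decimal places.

pH = 3.16

After neutralization: n(BrCH2COOH) = 0.218 mol, n(BrCH2COO-) = 0.381 mol.
pH = pKa + log([A⁻]/[HA]) = 2.92 + log(0.381/0.218) = 2.92 +0.242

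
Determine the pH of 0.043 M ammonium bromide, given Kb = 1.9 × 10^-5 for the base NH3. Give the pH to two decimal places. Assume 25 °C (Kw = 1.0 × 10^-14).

pH = 5.32

NH4+ is the conjugate acid of the weak base NH3.
Ka = Kw/Kb = 1.0×10^-14 / 1.9 × 10^-5 = 5.26 × 10^-10
From the ICE table, Ka = x²/(0.043 − x) = 5.26 × 10^-10.
Neglecting x in the denominator: x = √(5.26 × 10^-10 × 0.043) = 4.76 × 10^-6 M
Check: 0.011% ionized — well under 5%, approximation valid.
pH = −log[H+] = −log(4.76 × 10^-6) = 5.32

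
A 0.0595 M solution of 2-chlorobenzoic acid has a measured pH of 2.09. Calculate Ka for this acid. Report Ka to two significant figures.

Ka = 1.3 × 10^-3

[H+] = 10^(-2.09) = 8.13 × 10^-3 M
At equilibrium [HA] = 0.0595 − 8.13 × 10^-3 = 5.14 × 10^-2 M
Ka = [H+][A-]/[HA] = (8.13 × 10^-3)² / 5.14 × 10^-2 = 1.3 × 10^-3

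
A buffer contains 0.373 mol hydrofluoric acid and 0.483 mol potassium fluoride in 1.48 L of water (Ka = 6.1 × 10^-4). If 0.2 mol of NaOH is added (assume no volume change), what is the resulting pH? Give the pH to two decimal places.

pH = 3.81

OH- converts HF to F-: HF → 0.173 mol, F- → 0.683 mol.
pKa = −log(6.1 × 10^-4) = 3.215
pH = pKa + log(n_F-/n_HF) = 3.215 + log(0.683/0.173) = 3.215 + (+0.596)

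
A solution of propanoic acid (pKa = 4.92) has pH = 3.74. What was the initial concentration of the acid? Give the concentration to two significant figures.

[H+] = 10^(-3.74) = 1.82 × 10^-4 M = x
Ka = 10^(−4.92) = 1.20 × 10^-5
Ka = x²/(C₀ − x) ⇒ C₀ = x + x²/Ka
C₀ = 1.82 × 10^-4 + (1.82 × 10^-4)²/(1.20 × 10^-5) = 2.94 × 10^-3 M

C₀ = 2.9 × 10^-3 M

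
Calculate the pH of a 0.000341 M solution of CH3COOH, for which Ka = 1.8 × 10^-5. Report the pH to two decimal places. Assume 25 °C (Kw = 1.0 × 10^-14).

pH = 4.16

CH3COOH ⇌ CH3COO- + H+
From the ICE table, Ka = x²/(0.000341 − x) = 1.8 × 10^-5.
x is not negligible relative to C₀; solve x² + 1.8e-05·x − 6.14e-09 = 0.
x = [−1.8e-05 + √(1.8e-05² + 2.46e-08)]/2 = 6.99 × 10^-5 M
pH = −log(6.99 × 10^-5) = 4.16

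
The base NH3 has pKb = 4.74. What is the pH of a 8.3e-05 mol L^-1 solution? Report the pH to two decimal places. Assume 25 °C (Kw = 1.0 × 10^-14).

NH3 + H2O ⇌ NH4+ + OH-
Kb = 10^(−4.74) = 1.82 × 10^-5
Kb = x²/(8.3e-05 − x) = 1.82 × 10^-5
Here C₀/Kb ≈ 4.56, so the small-x approximation fails. Use the quadratic:
x = [−1.82e-05 + √(1.82e-05² + 6.04e-09)]/2 = 3.08 × 10^-5 M
pOH = −log(3.08 × 10^-5) = 4.51; pH = 14.00 − 4.51 = 9.49

pH = 9.49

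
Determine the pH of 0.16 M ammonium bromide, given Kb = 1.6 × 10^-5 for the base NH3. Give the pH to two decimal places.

NH4+ is the conjugate acid of the weak base NH3.
Ka = Kw/Kb = 1.0×10^-14 / 1.6 × 10^-5 = 6.25 × 10^-10
Let x = [H+] at equilibrium. Ka = x²/(0.16 − x).
Neglecting x in the denominator: x = √(6.25 × 10^-10 × 0.16) = 1.00 × 10^-5 M
(x/C₀ = 0.0063% < 5%, so the approximation holds.)
pH = −log[H+] = −log(1.00 × 10^-5) = 5.00

pH = 5.00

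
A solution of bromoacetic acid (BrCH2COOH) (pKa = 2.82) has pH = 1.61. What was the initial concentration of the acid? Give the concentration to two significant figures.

C₀ = 4.2 × 10^-1 M

[H+] = 10^(-1.61) = 2.45 × 10^-2 M = x
Ka = 10^(−2.82) = 1.51 × 10^-3
Ka = x²/(C₀ − x) ⇒ C₀ = x + x²/Ka
C₀ = 2.45 × 10^-2 + (2.45 × 10^-2)²/(1.51 × 10^-3) = 4.22 × 10^-1 M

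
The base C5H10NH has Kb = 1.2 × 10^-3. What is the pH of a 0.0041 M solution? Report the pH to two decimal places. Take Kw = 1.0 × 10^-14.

C5H10NH + H2O ⇌ C5H10NH2+ + OH-
Kb = [OH-]²/(0.0041 − [OH-]) = 1.2 × 10^-3
Here C₀/Kb ≈ 3.42, so the small-[OH-] approximation fails. Use the quadratic:
[OH-] = [−0.0012 + √(0.0012² + 1.97e-05)]/2 = 1.70 × 10^-3 M
pOH = −log(1.70 × 10^-3) = 2.77; pH = 14.00 − 2.77 = 11.23

pH = 11.23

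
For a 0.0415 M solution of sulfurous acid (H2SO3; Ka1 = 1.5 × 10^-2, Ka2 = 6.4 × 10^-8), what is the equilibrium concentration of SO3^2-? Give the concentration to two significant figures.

6.4 × 10^-8 M

First ionization gives [H+] ≈ [HSO3-] = 1.86 × 10^-2 M.
Second step: Ka2 = [H+][SO3^2-]/[HSO3-] ≈ [SO3^2-] (since [H+] ≈ [HSO3-]).
So [SO3^2-] ≈ Ka2.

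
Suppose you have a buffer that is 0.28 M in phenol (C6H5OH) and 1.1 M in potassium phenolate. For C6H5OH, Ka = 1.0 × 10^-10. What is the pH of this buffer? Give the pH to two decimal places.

pKa = −log(1.0 × 10^-10) = 10.000
Using pH = pKa + log([base]/[acid]) with [base]/[acid] = 1.1/0.28:
pH = 10.000 + (+0.594) = 10.59

pH = 10.59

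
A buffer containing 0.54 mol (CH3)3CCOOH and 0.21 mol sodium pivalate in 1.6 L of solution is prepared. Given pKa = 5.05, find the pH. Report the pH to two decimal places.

pH = 4.64

Using pH = pKa + log([base]/[acid]) with [base]/[acid] = 0.21/0.54:
pH = 5.05 + (-0.410) = 4.64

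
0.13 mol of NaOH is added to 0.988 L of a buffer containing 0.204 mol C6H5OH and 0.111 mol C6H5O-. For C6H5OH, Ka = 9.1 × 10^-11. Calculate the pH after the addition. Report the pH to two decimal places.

pH = 10.55

After neutralization: n(C6H5OH) = 0.074 mol, n(C6H5O-) = 0.241 mol.
pKa = −log(9.1 × 10^-11) = 10.041
pH = pKa + log(n_C6H5O-/n_C6H5OH) = 10.041 + log(0.241/0.074) = 10.041 + (+0.513)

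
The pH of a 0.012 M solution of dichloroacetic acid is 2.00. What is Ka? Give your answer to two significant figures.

[H+] = 10^(-2.00) = 1.00 × 10^-2 M
At equilibrium [HA] = 0.012 − 1.00 × 10^-2 = 2.00 × 10^-3 M
Ka = [H+][A-]/[HA] = (1.00 × 10^-2)² / 2.00 × 10^-3 = 5.0 × 10^-2

Ka = 5.0 × 10^-2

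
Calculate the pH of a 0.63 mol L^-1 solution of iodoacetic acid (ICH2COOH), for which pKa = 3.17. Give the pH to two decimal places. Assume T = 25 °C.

pH = 1.69

ICH2COOH ⇌ ICH2COO- + H+
Ka = 10^(−3.17) = 6.76 × 10^-4
Ka = [H+]²/(0.63 − [H+]) = 6.76 × 10^-4
Neglecting [H+] in the denominator: [H+] = √(6.76 × 10^-4 × 0.63) = 2.06 × 10^-2 M
pH = −log[H+] = −log(2.06 × 10^-2) = 1.69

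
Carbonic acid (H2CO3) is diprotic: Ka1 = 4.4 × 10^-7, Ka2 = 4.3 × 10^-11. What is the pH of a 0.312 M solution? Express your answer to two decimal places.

pH = 3.43

Ka1 ≫ Ka2, so treat the first dissociation as the only significant source of H+.
Ka1 = x²/(0.312 − x) = 4.4 × 10^-7
x ≈ √(4.4 × 10^-7 × 0.312) = 3.71 × 10^-4 M
pH = −log(3.71 × 10^-4) = 3.43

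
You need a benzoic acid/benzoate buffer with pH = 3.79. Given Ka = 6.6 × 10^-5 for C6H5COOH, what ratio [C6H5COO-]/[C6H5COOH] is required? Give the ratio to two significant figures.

ratio = 0.41

pKa = -log(6.6 × 10^-5) = 4.180
pH = pKa + log(r) ⇒ log(r) = 3.79 − 4.180 = -0.390
r = [C6H5COO-]/[C6H5COOH] = 10^(-0.390) = 0.407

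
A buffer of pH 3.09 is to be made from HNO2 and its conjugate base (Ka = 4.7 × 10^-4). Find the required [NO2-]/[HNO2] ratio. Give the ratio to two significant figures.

pKa = -log(4.7 × 10^-4) = 3.328
pH = pKa + log(r) ⇒ log(r) = 3.09 − 3.328 = -0.238
r = [NO2-]/[HNO2] = 10^(-0.238) = 0.578

ratio = 0.58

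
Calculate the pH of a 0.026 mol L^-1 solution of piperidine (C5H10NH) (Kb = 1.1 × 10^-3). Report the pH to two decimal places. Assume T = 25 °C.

C5H10NH + H2O ⇌ C5H10NH2+ + OH-
From the ICE table, Kb = x²/(0.026 − x) = 1.1 × 10^-3.
The 5% rule fails; solving x² + Kb·x − Kb·C₀ = 0 exactly:
x = (−Kb + √(Kb² + 4·Kb·C₀))/2 = 4.83 × 10^-3 M
pOH = −log(4.83 × 10^-3) = 2.32; pH = 14.00 − 2.32 = 11.68

pH = 11.68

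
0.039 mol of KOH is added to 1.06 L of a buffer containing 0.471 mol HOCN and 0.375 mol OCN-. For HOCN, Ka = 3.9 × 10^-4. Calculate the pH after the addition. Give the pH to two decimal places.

pH = 3.39

After neutralization: n(HOCN) = 0.432 mol, n(OCN-) = 0.414 mol.
pKa = −log(3.9 × 10^-4) = 3.409
pH = pKa + log([A⁻]/[HA]) = 3.409 + log(0.414/0.432) = 3.409 -0.018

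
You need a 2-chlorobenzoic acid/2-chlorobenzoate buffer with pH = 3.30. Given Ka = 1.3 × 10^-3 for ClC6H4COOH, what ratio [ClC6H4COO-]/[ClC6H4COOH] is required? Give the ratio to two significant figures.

pKa = -log(1.3 × 10^-3) = 2.886
pH = pKa + log(r) ⇒ log(r) = 3.30 − 2.886 = +0.414
r = [ClC6H4COO-]/[ClC6H4COOH] = 10^(+0.414) = 2.59

ratio = 2.6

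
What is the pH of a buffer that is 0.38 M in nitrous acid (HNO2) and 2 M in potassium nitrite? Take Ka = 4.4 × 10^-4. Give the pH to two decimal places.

pH = 4.08

pKa = −log(4.4 × 10^-4) = 3.357
pH = pKa + log([A⁻]/[HA]) = 3.357 + log(2/0.38)
pH = 3.357 + (+0.721) = 4.08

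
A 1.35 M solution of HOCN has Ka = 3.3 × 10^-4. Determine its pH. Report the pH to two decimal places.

pH = 1.68

HOCN ⇌ OCN- + H+
Let x = [H+] at equilibrium. Ka = x²/(1.35 − x).
Since Ka ≪ C₀, x ≈ √(Ka·C₀) = 2.11 × 10^-2 M.
Check: 1.6% ionized — well under 5%, approximation valid.
pH = −log(2.11 × 10^-2) = 1.68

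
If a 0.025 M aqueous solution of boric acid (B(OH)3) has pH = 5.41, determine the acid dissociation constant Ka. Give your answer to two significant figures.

[H+] = 10^(-5.41) = 3.89 × 10^-6 M
At equilibrium [HA] = 0.025 − 3.89 × 10^-6 = 2.50 × 10^-2 M
Ka = [H+][A-]/[HA] = (3.89 × 10^-6)² / 2.50 × 10^-2 = 6.1 × 10^-10

Ka = 6.1 × 10^-10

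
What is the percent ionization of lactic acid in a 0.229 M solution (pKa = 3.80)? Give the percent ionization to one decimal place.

2.6%

CH3CH(OH)COOH ⇌ CH3CH(OH)COO- + H+; let x = [H+] at equilibrium.
Ka = 10^(−3.80) = 1.58 × 10^-4
x ≈ √(Ka·C₀) = √(1.58 × 10^-4 × 0.229) = 6.02 × 10^-3 M
% ionization = x/C₀ × 100% = 6.02 × 10^-3/0.229 × 100% = 2.6%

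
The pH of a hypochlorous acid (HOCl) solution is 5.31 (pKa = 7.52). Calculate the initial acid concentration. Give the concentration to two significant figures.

C₀ = 8.0 × 10^-4 M

[H+] = 10^(-5.31) = 4.90 × 10^-6 M = x
Ka = 10^(−7.52) = 3.02 × 10^-8
Ka = x²/(C₀ − x) ⇒ C₀ = x + x²/Ka
C₀ = 4.90 × 10^-6 + (4.90 × 10^-6)²/(3.02 × 10^-8) = 8.00 × 10^-4 M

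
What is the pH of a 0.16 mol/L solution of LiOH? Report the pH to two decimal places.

pH = 13.20

LiOH is a strong base; [OH-] = 0.16 M.
pOH = -log(0.16) = 0.80
pH = 14.00 - 0.80 = 13.20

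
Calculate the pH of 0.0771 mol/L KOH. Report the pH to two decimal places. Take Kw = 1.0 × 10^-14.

pH = 12.89

KOH is a strong base; [OH-] = 0.0771 M.
pOH = -log(0.0771) = 1.11
pH = 14.00 - 1.11 = 12.89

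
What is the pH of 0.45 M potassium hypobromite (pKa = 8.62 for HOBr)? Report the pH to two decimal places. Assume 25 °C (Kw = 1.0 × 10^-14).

pH = 11.14

OBr- is the conjugate base of the weak acid HOBr.
Ka = 10^(−8.62) = 2.40 × 10^-9
Kb = Kw/Ka = 1.0×10^-14 / 2.40 × 10^-9 = 4.17 × 10^-6
Kb = [OH-]²/(0.45 − [OH-]) = 4.17 × 10^-6
Neglecting [OH-] in the denominator: [OH-] = √(4.17 × 10^-6 × 0.45) = 1.37 × 10^-3 M
Check: 0.3% ionized — well under 5%, approximation valid.
pOH = 2.86, so pH = 14.00 − pOH = 11.14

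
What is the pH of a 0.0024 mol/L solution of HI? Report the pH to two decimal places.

pH = 2.62

HI is a strong acid and dissociates completely, so [H+] = 0.0024 M.
pH = -log(0.0024) = 2.62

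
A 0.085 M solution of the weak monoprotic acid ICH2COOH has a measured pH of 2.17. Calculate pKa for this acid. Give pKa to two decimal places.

[H+] = 10^(-2.17) = 6.76 × 10^-3 M
At equilibrium [HA] = 0.085 − 6.76 × 10^-3 = 7.82 × 10^-2 M
Ka = [H+][A-]/[HA] = (6.76 × 10^-3)² / 7.82 × 10^-2 = 5.84 × 10^-4
pKa = -log(5.84 × 10^-4) = 3.23

pKa = 3.23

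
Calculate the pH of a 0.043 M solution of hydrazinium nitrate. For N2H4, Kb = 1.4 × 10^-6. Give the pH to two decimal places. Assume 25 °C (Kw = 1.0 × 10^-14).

pH = 4.76

N2H5+ is the conjugate acid of the weak base N2H4.
Ka = Kw/Kb = 1.0×10^-14 / 1.4 × 10^-6 = 7.14 × 10^-9
Let x = [H+] at equilibrium. Ka = x²/(0.043 − x).
Assume x ≪ 0.043: x ≈ √(7.14 × 10^-9 × 0.043) = 1.75 × 10^-5 M
(x/C₀ = 0.041% < 5%, so the approximation holds.)
pH = −log[H+] = −log(1.75 × 10^-5) = 4.76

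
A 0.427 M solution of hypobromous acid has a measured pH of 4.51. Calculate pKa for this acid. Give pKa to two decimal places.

pKa = 8.65

[H+] = 10^(-4.51) = 3.09 × 10^-5 M
At equilibrium [HA] = 0.427 − 3.09 × 10^-5 = 4.27 × 10^-1 M
Ka = [H+][A-]/[HA] = (3.09 × 10^-5)² / 4.27 × 10^-1 = 2.24 × 10^-9
pKa = -log(2.24 × 10^-9) = 8.65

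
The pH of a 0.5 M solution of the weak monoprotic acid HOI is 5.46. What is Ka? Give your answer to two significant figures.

Ka = 2.4 × 10^-11

[H+] = 10^(-5.46) = 3.47 × 10^-6 M
At equilibrium [HA] = 0.5 − 3.47 × 10^-6 = 5.00 × 10^-1 M
Ka = [H+][A-]/[HA] = (3.47 × 10^-6)² / 5.00 × 10^-1 = 2.4 × 10^-11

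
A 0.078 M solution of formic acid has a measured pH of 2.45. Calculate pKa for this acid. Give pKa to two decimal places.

pKa = 3.77

[H+] = 10^(-2.45) = 3.55 × 10^-3 M
At equilibrium [HA] = 0.078 − 3.55 × 10^-3 = 7.45 × 10^-2 M
Ka = [H+][A-]/[HA] = (3.55 × 10^-3)² / 7.45 × 10^-2 = 1.69 × 10^-4
pKa = -log(1.69 × 10^-4) = 3.77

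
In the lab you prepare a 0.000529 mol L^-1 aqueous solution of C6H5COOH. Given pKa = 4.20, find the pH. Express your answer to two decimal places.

C6H5COOH ⇌ C6H5COO- + H+
Ka = 10^(−4.20) = 6.31 × 10^-5
From the ICE table, Ka = [H+]²/(0.000529 − [H+]) = 6.31 × 10^-5.
The 5% rule fails; solving [H+]² + Ka·[H+] − Ka·C₀ = 0 exactly:
[H+] = [−6.31e-05 + √(6.31e-05² + 1.34e-07)]/2 = 1.54 × 10^-4 M
pH = −log(1.54 × 10^-4) = 3.81

pH = 3.81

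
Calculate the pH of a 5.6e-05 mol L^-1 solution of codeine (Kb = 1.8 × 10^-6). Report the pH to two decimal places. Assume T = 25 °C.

C18H21NO3 + H2O ⇌ C18H22NO3+ + OH-
From the ICE table, Kb = [OH-]²/(5.6e-05 − [OH-]) = 1.8 × 10^-6.
The 5% rule fails; solving [OH-]² + Kb·[OH-] − Kb·C₀ = 0 exactly:
[OH-] = (−Kb + √(Kb² + 4·Kb·C₀))/2 = 9.18 × 10^-6 M
pOH = −log(9.18 × 10^-6) = 5.04; pH = 14.00 − 5.04 = 8.96

pH = 8.96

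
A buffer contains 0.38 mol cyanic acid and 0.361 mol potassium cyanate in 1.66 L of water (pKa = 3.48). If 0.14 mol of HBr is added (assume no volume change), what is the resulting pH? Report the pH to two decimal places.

Added H+ converts OCN- to HOCN: HOCN → 0.52 mol, OCN- → 0.221 mol.
pH = pKa + log(n_OCN-/n_HOCN) = 3.48 + log(0.221/0.52) = 3.48 + (-0.372)

pH = 3.11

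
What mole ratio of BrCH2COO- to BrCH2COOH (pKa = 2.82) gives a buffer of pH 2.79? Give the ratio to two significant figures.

pH = pKa + log(r) ⇒ log(r) = 2.79 − 2.82 = -0.03
r = [BrCH2COO-]/[BrCH2COOH] = 10^(-0.03) = 0.933

ratio = 0.93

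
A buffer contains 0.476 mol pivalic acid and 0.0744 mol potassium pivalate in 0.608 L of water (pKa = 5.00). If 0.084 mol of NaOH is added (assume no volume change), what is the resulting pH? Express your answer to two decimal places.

OH- converts (CH3)3CCOOH to (CH3)3CCOO-: (CH3)3CCOOH → 0.392 mol, (CH3)3CCOO- → 0.158 mol.
pH = pKa + log([A⁻]/[HA]) = 5.00 + log(0.158/0.392) = 5.00 -0.395

pH = 4.61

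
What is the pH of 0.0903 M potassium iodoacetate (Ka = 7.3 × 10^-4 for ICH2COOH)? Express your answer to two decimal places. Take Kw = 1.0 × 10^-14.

pH = 8.05

ICH2COO- is the conjugate base of the weak acid ICH2COOH.
Kb = Kw/Ka = 1.0×10^-14 / 7.3 × 10^-4 = 1.37 × 10^-11
Kb = x²/(0.0903 − x) = 1.37 × 10^-11
Neglecting x in the denominator: x = √(1.37 × 10^-11 × 0.0903) = 1.11 × 10^-6 M
pOH = −log(1.11 × 10^-6) = 5.95; pH = 14.00 − 5.95 = 8.05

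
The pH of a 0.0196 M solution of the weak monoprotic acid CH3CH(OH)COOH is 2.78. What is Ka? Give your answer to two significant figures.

Ka = 1.5 × 10^-4

[H+] = 10^(-2.78) = 1.66 × 10^-3 M
At equilibrium [HA] = 0.0196 − 1.66 × 10^-3 = 1.79 × 10^-2 M
Ka = [H+][A-]/[HA] = (1.66 × 10^-3)² / 1.79 × 10^-2 = 1.5 × 10^-4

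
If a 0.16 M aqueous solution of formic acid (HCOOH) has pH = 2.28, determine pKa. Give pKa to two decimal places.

pKa = 3.75

[H+] = 10^(-2.28) = 5.25 × 10^-3 M
At equilibrium [HA] = 0.16 − 5.25 × 10^-3 = 1.55 × 10^-1 M
Ka = [H+][A-]/[HA] = (5.25 × 10^-3)² / 1.55 × 10^-1 = 1.78 × 10^-4
pKa = -log(1.78 × 10^-4) = 3.75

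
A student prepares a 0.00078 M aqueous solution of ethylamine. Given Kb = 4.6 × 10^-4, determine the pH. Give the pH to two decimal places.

pH = 10.61

C2H5NH2 + H2O ⇌ C2H5NH3+ + OH-
From the ICE table, Kb = x²/(0.00078 − x) = 4.6 × 10^-4.
x is not negligible relative to C₀; solve x² + 0.00046·x − 3.59e-07 = 0.
x = (−Kb + √(Kb² + 4·Kb·C₀))/2 = 4.12 × 10^-4 M
pOH = −log(4.12 × 10^-4) = 3.39; pH = 14.00 − 3.39 = 10.61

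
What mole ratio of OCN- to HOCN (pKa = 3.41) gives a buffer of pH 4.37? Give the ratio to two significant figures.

pH = pKa + log(r) ⇒ log(r) = 4.37 − 3.41 = +0.96
r = [OCN-]/[HOCN] = 10^(+0.96) = 9.12

ratio = 9.1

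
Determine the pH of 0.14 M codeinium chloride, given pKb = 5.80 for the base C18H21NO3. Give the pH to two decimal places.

C18H22NO3+ is the conjugate acid of the weak base C18H21NO3.
Kb = 10^(−5.80) = 1.58 × 10^-6
Ka = Kw/Kb = 1.0×10^-14 / 1.58 × 10^-6 = 6.33 × 10^-9
Let x = [H+] at equilibrium. Ka = x²/(0.14 − x).
Neglecting x in the denominator: x = √(6.33 × 10^-9 × 0.14) = 2.98 × 10^-5 M
pH = −log[H+] = −log(2.98 × 10^-5) = 4.53

pH = 4.53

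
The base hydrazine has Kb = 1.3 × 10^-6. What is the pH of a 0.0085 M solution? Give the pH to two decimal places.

pH = 10.02

N2H4 + H2O ⇌ N2H5+ + OH-
From the ICE table, Kb = [OH-]²/(0.0085 − [OH-]) = 1.3 × 10^-6.
Since Kb ≪ C₀, [OH-] ≈ √(Kb·C₀) = 1.05 × 10^-4 M.
([OH-]/C₀ = 1.2% < 5%, so the approximation holds.)
pOH = −log(1.05 × 10^-4) = 3.98; pH = 14.00 − 3.98 = 10.02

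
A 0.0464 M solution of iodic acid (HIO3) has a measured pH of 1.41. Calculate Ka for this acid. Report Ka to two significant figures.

Ka = 2.0 × 10^-1

[H+] = 10^(-1.41) = 3.89 × 10^-2 M
At equilibrium [HA] = 0.0464 − 3.89 × 10^-2 = 7.50 × 10^-3 M
Ka = [H+][A-]/[HA] = (3.89 × 10^-2)² / 7.50 × 10^-3 = 2.0 × 10^-1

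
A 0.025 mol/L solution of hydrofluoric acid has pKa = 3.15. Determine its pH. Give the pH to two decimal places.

pH = 2.41

HF ⇌ F- + H+
Ka = 10^(−3.15) = 7.08 × 10^-4
Let x = [H+] at equilibrium. Ka = x²/(0.025 − x).
Here C₀/Ka ≈ 35.3, so the small-x approximation fails. Use the quadratic:
x = (−Ka + √(Ka² + 4·Ka·C₀))/2 = 3.87 × 10^-3 M
pH = −log[H+] = −log(3.87 × 10^-3) = 2.41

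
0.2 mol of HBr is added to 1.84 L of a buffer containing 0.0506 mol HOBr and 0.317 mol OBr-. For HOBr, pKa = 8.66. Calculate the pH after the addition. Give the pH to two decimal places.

pH = 8.33

Added H+ converts OBr- to HOBr: HOBr → 0.251 mol, OBr- → 0.117 mol.
pH = pKa + log(n_OBr-/n_HOBr) = 8.66 + log(0.117/0.251) = 8.66 + (-0.331)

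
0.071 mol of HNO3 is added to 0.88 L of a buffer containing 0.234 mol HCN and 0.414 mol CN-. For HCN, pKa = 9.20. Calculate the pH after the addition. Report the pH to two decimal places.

pH = 9.25

Added H+ converts CN- to HCN: HCN → 0.305 mol, CN- → 0.343 mol.
Henderson–Hasselbalch with mole ratio 0.343/0.305: pH = 9.20 + (+0.051)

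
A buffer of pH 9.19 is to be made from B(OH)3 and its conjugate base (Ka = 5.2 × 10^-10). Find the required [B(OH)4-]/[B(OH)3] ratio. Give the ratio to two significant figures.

ratio = 0.81

pKa = -log(5.2 × 10^-10) = 9.284
pH = pKa + log(r) ⇒ log(r) = 9.19 − 9.284 = -0.094
r = [B(OH)4-]/[B(OH)3] = 10^(-0.094) = 0.805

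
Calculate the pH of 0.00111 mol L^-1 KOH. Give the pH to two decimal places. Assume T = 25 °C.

pH = 11.05

KOH is a strong base; [OH-] = 0.00111 M.
pOH = -log(0.00111) = 2.95
pH = 14.00 - 2.95 = 11.05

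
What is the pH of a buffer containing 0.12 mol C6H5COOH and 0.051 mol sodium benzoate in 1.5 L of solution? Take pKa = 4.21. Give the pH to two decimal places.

pH = 3.84

Henderson–Hasselbalch: pH = pKa + log([C6H5COO-]/[C6H5COOH]) = 4.21 + log(0.051/0.12)
pH = 4.21 + (-0.372) = 3.84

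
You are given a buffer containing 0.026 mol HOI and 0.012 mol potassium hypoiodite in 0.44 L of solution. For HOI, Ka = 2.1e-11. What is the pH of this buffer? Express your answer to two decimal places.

pH = 10.34

pKa = −log(2.1 × 10^-11) = 10.678
Using pH = pKa + log([base]/[acid]) with [base]/[acid] = 0.012/0.026:
pH = 10.678 + (-0.336) = 10.34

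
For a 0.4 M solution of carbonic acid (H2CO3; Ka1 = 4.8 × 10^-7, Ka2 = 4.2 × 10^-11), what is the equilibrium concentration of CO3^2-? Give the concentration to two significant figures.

4.2 × 10^-11 M

First ionization gives [H+] ≈ [HCO3-] = 4.38 × 10^-4 M.
Second step: Ka2 = [H+][CO3^2-]/[HCO3-] ≈ [CO3^2-] (since [H+] ≈ [HCO3-]).
So [CO3^2-] ≈ Ka2.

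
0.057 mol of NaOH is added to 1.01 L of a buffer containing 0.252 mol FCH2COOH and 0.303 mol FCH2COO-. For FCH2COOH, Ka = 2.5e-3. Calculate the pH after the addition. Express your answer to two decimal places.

pH = 2.87

After neutralization: n(FCH2COOH) = 0.195 mol, n(FCH2COO-) = 0.36 mol.
pKa = −log(2.5 × 10^-3) = 2.602
pH = pKa + log(n_FCH2COO-/n_FCH2COOH) = 2.602 + log(0.36/0.195) = 2.602 + (+0.266)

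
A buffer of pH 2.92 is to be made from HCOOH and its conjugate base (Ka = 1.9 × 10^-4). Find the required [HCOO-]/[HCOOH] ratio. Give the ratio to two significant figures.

pKa = -log(1.9 × 10^-4) = 3.721
pH = pKa + log(r) ⇒ log(r) = 2.92 − 3.721 = -0.801
r = [HCOO-]/[HCOOH] = 10^(-0.801) = 0.158

ratio = 0.16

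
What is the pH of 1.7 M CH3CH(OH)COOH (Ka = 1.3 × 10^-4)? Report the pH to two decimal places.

CH3CH(OH)COOH ⇌ CH3CH(OH)COO- + H+
From the ICE table, Ka = [H+]²/(1.7 − [H+]) = 1.3 × 10^-4.
Neglecting [H+] in the denominator: [H+] = √(1.3 × 10^-4 × 1.7) = 1.49 × 10^-2 M
Check: 0.87% ionized — well under 5%, approximation valid.
pH = −log[H+] = −log(1.49 × 10^-2) = 1.83

pH = 1.83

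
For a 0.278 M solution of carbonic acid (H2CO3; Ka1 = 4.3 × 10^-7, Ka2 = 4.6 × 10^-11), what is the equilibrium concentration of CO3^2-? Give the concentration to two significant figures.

4.6 × 10^-11 M

First ionization gives [H+] ≈ [HCO3-] = 3.46 × 10^-4 M.
Second step: Ka2 = [H+][CO3^2-]/[HCO3-] ≈ [CO3^2-] (since [H+] ≈ [HCO3-]).
So [CO3^2-] ≈ Ka2.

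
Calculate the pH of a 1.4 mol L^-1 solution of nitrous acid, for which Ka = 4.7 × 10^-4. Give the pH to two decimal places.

pH = 1.59

HNO2 ⇌ NO2- + H+
From the ICE table, Ka = [H+]²/(1.4 − [H+]) = 4.7 × 10^-4.
Neglecting [H+] in the denominator: [H+] = √(4.7 × 10^-4 × 1.4) = 2.57 × 10^-2 M
Check: 1.8% ionized — well under 5%, approximation valid.
pH = −log(2.57 × 10^-2) = 1.59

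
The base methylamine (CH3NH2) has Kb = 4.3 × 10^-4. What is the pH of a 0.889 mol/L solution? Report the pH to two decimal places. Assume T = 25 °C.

pH = 12.29

CH3NH2 + H2O ⇌ CH3NH3+ + OH-
From the ICE table, Kb = [OH-]²/(0.889 − [OH-]) = 4.3 × 10^-4.
Assume [OH-] ≪ 0.889: [OH-] ≈ √(4.3 × 10^-4 × 0.889) = 1.96 × 10^-2 M
([OH-]/C₀ = 2.2% < 5%, so the approximation holds.)
pOH = 1.71, so pH = 14.00 − pOH = 12.29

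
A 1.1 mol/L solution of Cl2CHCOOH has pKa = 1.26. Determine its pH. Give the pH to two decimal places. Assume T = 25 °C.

pH = 0.66

Cl2CHCOOH ⇌ Cl2CHCOO- + H+
Ka = 10^(−1.26) = 5.50 × 10^-2
Ka = [H+]²/(1.1 − [H+]) = 5.50 × 10^-2
The 5% rule fails; solving [H+]² + Ka·[H+] − Ka·C₀ = 0 exactly:
[H+] = (−Ka + √(Ka² + 4·Ka·C₀))/2 = 2.20 × 10^-1 M
pH = −log(2.20 × 10^-1) = 0.66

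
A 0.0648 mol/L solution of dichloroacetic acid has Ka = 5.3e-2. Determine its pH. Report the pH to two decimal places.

pH = 1.42

Cl2CHCOOH ⇌ Cl2CHCOO- + H+
Ka = [H+]²/(0.0648 − [H+]) = 5.3 × 10^-2
Here C₀/Ka ≈ 1.22, so the small-[H+] approximation fails. Use the quadratic:
[H+] = [−0.053 + √(0.053² + 0.0137)]/2 = 3.78 × 10^-2 M
pH = −log[H+] = −log(3.78 × 10^-2) = 1.42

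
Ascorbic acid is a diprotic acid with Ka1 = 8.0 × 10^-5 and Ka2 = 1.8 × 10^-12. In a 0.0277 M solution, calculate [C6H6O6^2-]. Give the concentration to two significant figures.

First ionization gives [H+] ≈ [HC6H6O6-] = 1.45 × 10^-3 M.
Second step: Ka2 = [H+][C6H6O6^2-]/[HC6H6O6-] ≈ [C6H6O6^2-] (since [H+] ≈ [HC6H6O6-]).
So [C6H6O6^2-] ≈ Ka2.

1.8 × 10^-12 M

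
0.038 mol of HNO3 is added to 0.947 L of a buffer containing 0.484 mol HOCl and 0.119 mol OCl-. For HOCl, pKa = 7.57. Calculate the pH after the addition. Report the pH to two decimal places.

pH = 6.76

Added H+ converts OCl- to HOCl: HOCl → 0.522 mol, OCl- → 0.081 mol.
pH = pKa + log([A⁻]/[HA]) = 7.57 + log(0.081/0.522) = 7.57 -0.809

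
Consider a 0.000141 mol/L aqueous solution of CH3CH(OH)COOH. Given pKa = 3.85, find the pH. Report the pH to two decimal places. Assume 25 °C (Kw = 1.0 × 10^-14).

CH3CH(OH)COOH ⇌ CH3CH(OH)COO- + H+
Ka = 10^(−3.85) = 1.41 × 10^-4
Ka = [H+]²/(0.000141 − [H+]) = 1.41 × 10^-4
Here C₀/Ka ≈ 1, so the small-[H+] approximation fails. Use the quadratic:
[H+] = [−0.000141 + √(0.000141² + 7.95e-08)]/2 = 8.71 × 10^-5 M
pH = −log(8.71 × 10^-5) = 4.06

pH = 4.06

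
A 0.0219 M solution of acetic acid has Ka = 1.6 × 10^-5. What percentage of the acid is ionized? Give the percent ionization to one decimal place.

2.7%

CH3COOH ⇌ CH3COO- + H+; let x = [H+] at equilibrium.
x ≈ √(Ka·C₀) = √(1.6 × 10^-5 × 0.0219) = 5.92 × 10^-4 M
Fraction ionized = 5.92 × 10^-4 / 0.0219 = 0.0270 → 2.7%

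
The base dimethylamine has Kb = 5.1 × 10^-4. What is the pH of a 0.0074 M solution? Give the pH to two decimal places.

(CH3)2NH + H2O ⇌ (CH3)2NH2+ + OH-
Kb = x²/(0.0074 − x) = 5.1 × 10^-4
x is not negligible relative to C₀; solve x² + 0.00051·x − 3.77e-06 = 0.
x = [−0.00051 + √(0.00051² + 1.51e-05)]/2 = 1.70 × 10^-3 M
pOH = 2.77, so pH = 14.00 − pOH = 11.23

pH = 11.23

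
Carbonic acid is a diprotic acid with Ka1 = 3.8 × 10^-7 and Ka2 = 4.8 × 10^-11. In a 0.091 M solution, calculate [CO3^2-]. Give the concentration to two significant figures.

4.8 × 10^-11 M

First ionization gives [H+] ≈ [HCO3-] = 1.86 × 10^-4 M.
Second step: Ka2 = [H+][CO3^2-]/[HCO3-] ≈ [CO3^2-] (since [H+] ≈ [HCO3-]).
So [CO3^2-] ≈ Ka2.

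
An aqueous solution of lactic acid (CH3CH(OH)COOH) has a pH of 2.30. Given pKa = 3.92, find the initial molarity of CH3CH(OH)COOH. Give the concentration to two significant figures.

C₀ = 2.1 × 10^-1 M

[H+] = 10^(-2.30) = 5.01 × 10^-3 M = x
Ka = 10^(−3.92) = 1.20 × 10^-4
Ka = x²/(C₀ − x) ⇒ C₀ = x + x²/Ka
C₀ = 5.01 × 10^-3 + (5.01 × 10^-3)²/(1.20 × 10^-4) = 2.14 × 10^-1 M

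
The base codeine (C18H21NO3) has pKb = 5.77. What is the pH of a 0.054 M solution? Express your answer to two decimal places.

pH = 10.48

C18H21NO3 + H2O ⇌ C18H22NO3+ + OH-
Kb = 10^(−5.77) = 1.70 × 10^-6
From the ICE table, Kb = [OH-]²/(0.054 − [OH-]) = 1.70 × 10^-6.
Assume [OH-] ≪ 0.054: [OH-] ≈ √(1.70 × 10^-6 × 0.054) = 3.03 × 10^-4 M
([OH-]/C₀ = 0.56% < 5%, so the approximation holds.)
pOH = −log(3.03 × 10^-4) = 3.52; pH = 14.00 − 3.52 = 10.48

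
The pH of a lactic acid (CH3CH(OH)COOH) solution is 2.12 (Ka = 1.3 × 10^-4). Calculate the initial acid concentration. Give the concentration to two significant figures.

[H+] = 10^(-2.12) = 7.59 × 10^-3 M = x
Ka = x²/(C₀ − x) ⇒ C₀ = x + x²/Ka
C₀ = 7.59 × 10^-3 + (7.59 × 10^-3)²/(1.3 × 10^-4) = 4.51 × 10^-1 M

C₀ = 4.5 × 10^-1 M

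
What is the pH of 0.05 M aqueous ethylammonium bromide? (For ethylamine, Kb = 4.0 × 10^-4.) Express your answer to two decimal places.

pH = 5.95

C2H5NH3+ is the conjugate acid of the weak base C2H5NH2.
Ka = Kw/Kb = 1.0×10^-14 / 4.0 × 10^-4 = 2.50 × 10^-11
From the ICE table, Ka = x²/(0.05 − x) = 2.50 × 10^-11.
Since Ka ≪ C₀, x ≈ √(Ka·C₀) = 1.12 × 10^-6 M.
pH = −log[H+] = −log(1.12 × 10^-6) = 5.95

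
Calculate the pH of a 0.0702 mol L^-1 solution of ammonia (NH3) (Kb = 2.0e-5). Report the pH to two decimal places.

NH3 + H2O ⇌ NH4+ + OH-
Kb = x²/(0.0702 − x) = 2.0 × 10^-5
Assume x ≪ 0.0702: x ≈ √(2.0 × 10^-5 × 0.0702) = 1.18 × 10^-3 M
pOH = −log(1.18 × 10^-3) = 2.93; pH = 14.00 − 2.93 = 11.07

pH = 11.07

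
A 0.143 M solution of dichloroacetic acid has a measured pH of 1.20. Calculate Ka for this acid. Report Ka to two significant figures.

Ka = 5.0 × 10^-2

[H+] = 10^(-1.20) = 6.31 × 10^-2 M
At equilibrium [HA] = 0.143 − 6.31 × 10^-2 = 7.99 × 10^-2 M
Ka = [H+][A-]/[HA] = (6.31 × 10^-2)² / 7.99 × 10^-2 = 5.0 × 10^-2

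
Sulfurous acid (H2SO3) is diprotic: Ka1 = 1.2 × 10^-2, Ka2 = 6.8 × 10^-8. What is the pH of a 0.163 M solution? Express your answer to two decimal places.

pH = 1.41

Ka1 ≫ Ka2, so treat the first dissociation as the only significant source of H+.
Ka1 = x²/(0.163 − x) = 1.2 × 10^-2
Solving the quadratic: x = (−Ka1 + √(Ka1² + 4·Ka1·C₀))/2 = 3.86 × 10^-2 M
pH = −log(3.86 × 10^-2) = 1.41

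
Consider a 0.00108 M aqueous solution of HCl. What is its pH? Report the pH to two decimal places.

HCl is a strong acid and dissociates completely, so [H+] = 0.00108 M.
pH = -log(0.00108) = 2.97

pH = 2.97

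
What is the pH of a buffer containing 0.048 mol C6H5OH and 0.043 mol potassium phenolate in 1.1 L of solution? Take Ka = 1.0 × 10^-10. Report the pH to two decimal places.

pKa = −log(1.0 × 10^-10) = 10.000
Henderson–Hasselbalch: pH = pKa + log([C6H5O-]/[C6H5OH]) = 10.000 + log(0.043/0.048)
pH = 10.000 + (-0.048) = 9.95

pH = 9.95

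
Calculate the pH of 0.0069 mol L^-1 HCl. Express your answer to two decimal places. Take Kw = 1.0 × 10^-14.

pH = 2.16

HCl is a strong acid and dissociates completely, so [H+] = 0.0069 M.
pH = -log(0.0069) = 2.16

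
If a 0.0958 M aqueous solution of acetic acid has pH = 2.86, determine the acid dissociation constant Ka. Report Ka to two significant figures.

Ka = 2.0 × 10^-5

[H+] = 10^(-2.86) = 1.38 × 10^-3 M
At equilibrium [HA] = 0.0958 − 1.38 × 10^-3 = 9.44 × 10^-2 M
Ka = [H+][A-]/[HA] = (1.38 × 10^-3)² / 9.44 × 10^-2 = 2.0 × 10^-5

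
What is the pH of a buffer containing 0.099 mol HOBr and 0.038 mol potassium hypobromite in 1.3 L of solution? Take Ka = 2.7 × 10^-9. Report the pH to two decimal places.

pKa = −log(2.7 × 10^-9) = 8.569
Henderson–Hasselbalch: pH = pKa + log([OBr-]/[HOBr]) = 8.569 + log(0.038/0.099)
pH = 8.569 + (-0.416) = 8.15

pH = 8.15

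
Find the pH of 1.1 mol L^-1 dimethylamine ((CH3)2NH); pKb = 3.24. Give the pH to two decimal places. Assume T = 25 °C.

pH = 12.40

(CH3)2NH + H2O ⇌ (CH3)2NH2+ + OH-
Kb = 10^(−3.24) = 5.75 × 10^-4
Kb = x²/(1.1 − x) = 5.75 × 10^-4
Assume x ≪ 1.1: x ≈ √(5.75 × 10^-4 × 1.1) = 2.51 × 10^-2 M
pOH = 1.60, so pH = 14.00 − pOH = 12.40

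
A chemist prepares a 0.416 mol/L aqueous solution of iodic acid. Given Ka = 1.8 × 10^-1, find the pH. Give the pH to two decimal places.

HIO3 ⇌ IO3- + H+
From the ICE table, Ka = [H+]²/(0.416 − [H+]) = 1.8 × 10^-1.
Here C₀/Ka ≈ 2.31, so the small-[H+] approximation fails. Use the quadratic:
[H+] = (−Ka + √(Ka² + 4·Ka·C₀))/2 = 1.98 × 10^-1 M
pH = −log(1.98 × 10^-1) = 0.70

pH = 0.70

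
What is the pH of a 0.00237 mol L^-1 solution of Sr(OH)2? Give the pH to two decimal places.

pH = 11.68

Sr(OH)2 is a strong base (each formula unit releases 2 OH-); [OH-] = 0.00474 M.
pOH = -log(0.00474) = 2.32
pH = 14.00 - 2.32 = 11.68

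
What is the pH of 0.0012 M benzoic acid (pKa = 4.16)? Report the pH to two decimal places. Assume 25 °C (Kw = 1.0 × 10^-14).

pH = 3.59

C6H5COOH ⇌ C6H5COO- + H+
Ka = 10^(−4.16) = 6.92 × 10^-5
From the ICE table, Ka = [H+]²/(0.0012 − [H+]) = 6.92 × 10^-5.
[H+] is not negligible relative to C₀; solve [H+]² + 6.92e-05·[H+] − 8.3e-08 = 0.
[H+] = [−6.92e-05 + √(6.92e-05² + 3.32e-07)]/2 = 2.56 × 10^-4 M
pH = −log[H+] = −log(2.56 × 10^-4) = 3.59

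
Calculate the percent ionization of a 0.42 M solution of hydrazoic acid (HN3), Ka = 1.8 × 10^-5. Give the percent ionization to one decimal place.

HN3 ⇌ N3- + H+; let x = [H+] at equilibrium.
x ≈ √(Ka·C₀) = √(1.8 × 10^-5 × 0.42) = 2.75 × 10^-3 M
% ionization = x/C₀ × 100% = 2.75 × 10^-3/0.42 × 100% = 0.7%

0.7%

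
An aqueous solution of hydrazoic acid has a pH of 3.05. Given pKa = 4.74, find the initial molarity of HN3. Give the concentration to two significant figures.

[H+] = 10^(-3.05) = 8.91 × 10^-4 M = x
Ka = 10^(−4.74) = 1.82 × 10^-5
Ka = x²/(C₀ − x) ⇒ C₀ = x + x²/Ka
C₀ = 8.91 × 10^-4 + (8.91 × 10^-4)²/(1.82 × 10^-5) = 4.45 × 10^-2 M

C₀ = 4.5 × 10^-2 M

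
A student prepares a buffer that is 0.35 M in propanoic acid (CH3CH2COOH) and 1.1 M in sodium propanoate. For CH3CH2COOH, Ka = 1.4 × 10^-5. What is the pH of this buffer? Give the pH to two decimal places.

pKa = −log(1.4 × 10^-5) = 4.854
Using pH = pKa + log([base]/[acid]) with [base]/[acid] = 1.1/0.35:
pH = 4.854 + (+0.497) = 5.35

pH = 5.35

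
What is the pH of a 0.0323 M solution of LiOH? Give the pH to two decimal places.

pH = 12.51

LiOH is a strong base; [OH-] = 0.0323 M.
pOH = -log(0.0323) = 1.49
pH = 14.00 - 1.49 = 12.51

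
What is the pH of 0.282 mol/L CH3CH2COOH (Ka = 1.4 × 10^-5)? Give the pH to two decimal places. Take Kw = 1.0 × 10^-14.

pH = 2.70

CH3CH2COOH ⇌ CH3CH2COO- + H+
From the ICE table, Ka = x²/(0.282 − x) = 1.4 × 10^-5.
Neglecting x in the denominator: x = √(1.4 × 10^-5 × 0.282) = 1.99 × 10^-3 M
Check: 0.7% ionized — well under 5%, approximation valid.
pH = −log[H+] = −log(1.99 × 10^-3) = 2.70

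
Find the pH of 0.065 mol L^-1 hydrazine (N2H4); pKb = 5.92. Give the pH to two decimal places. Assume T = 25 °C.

N2H4 + H2O ⇌ N2H5+ + OH-
Kb = 10^(−5.92) = 1.20 × 10^-6
Kb = [OH-]²/(0.065 − [OH-]) = 1.20 × 10^-6
Assume [OH-] ≪ 0.065: [OH-] ≈ √(1.20 × 10^-6 × 0.065) = 2.79 × 10^-4 M
Check: 0.43% ionized — well under 5%, approximation valid.
pOH = −log(2.79 × 10^-4) = 3.55; pH = 14.00 − 3.55 = 10.45

pH = 10.45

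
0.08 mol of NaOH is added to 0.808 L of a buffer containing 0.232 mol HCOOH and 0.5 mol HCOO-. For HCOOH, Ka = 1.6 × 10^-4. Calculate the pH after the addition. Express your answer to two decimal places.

OH- converts HCOOH to HCOO-: HCOOH → 0.152 mol, HCOO- → 0.58 mol.
pKa = −log(1.6 × 10^-4) = 3.796
pH = pKa + log(n_HCOO-/n_HCOOH) = 3.796 + log(0.58/0.152) = 3.796 + (+0.582)

pH = 4.38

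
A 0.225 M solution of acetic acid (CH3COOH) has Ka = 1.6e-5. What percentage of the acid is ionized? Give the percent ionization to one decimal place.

CH3COOH ⇌ CH3COO- + H+; let x = [H+] at equilibrium.
x ≈ √(Ka·C₀) = √(1.6 × 10^-5 × 0.225) = 1.90 × 10^-3 M
% ionization = x/C₀ × 100% = 1.90 × 10^-3/0.225 × 100% = 0.8%

0.8%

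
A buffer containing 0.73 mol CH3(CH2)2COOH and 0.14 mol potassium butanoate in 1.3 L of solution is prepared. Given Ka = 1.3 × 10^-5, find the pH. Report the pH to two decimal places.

pKa = −log(1.3 × 10^-5) = 4.886
pH = pKa + log([A⁻]/[HA]) = 4.886 + log(0.14/0.73)
pH = 4.886 + (-0.717) = 4.17

pH = 4.17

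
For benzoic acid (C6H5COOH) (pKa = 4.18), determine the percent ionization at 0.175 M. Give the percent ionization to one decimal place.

C6H5COOH ⇌ C6H5COO- + H+; let x = [H+] at equilibrium.
Ka = 10^(−4.18) = 6.61 × 10^-5
x ≈ √(Ka·C₀) = √(6.61 × 10^-5 × 0.175) = 3.40 × 10^-3 M
% ionization = x/C₀ × 100% = 3.40 × 10^-3/0.175 × 100% = 1.9%

1.9%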